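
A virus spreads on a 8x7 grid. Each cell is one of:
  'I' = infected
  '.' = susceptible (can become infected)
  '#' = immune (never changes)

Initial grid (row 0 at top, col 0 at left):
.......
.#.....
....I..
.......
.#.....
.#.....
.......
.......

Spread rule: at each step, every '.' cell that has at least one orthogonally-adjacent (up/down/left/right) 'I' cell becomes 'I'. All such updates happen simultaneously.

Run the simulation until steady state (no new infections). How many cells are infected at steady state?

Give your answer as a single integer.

Step 0 (initial): 1 infected
Step 1: +4 new -> 5 infected
Step 2: +8 new -> 13 infected
Step 3: +10 new -> 23 infected
Step 4: +9 new -> 32 infected
Step 5: +8 new -> 40 infected
Step 6: +6 new -> 46 infected
Step 7: +4 new -> 50 infected
Step 8: +2 new -> 52 infected
Step 9: +1 new -> 53 infected
Step 10: +0 new -> 53 infected

Answer: 53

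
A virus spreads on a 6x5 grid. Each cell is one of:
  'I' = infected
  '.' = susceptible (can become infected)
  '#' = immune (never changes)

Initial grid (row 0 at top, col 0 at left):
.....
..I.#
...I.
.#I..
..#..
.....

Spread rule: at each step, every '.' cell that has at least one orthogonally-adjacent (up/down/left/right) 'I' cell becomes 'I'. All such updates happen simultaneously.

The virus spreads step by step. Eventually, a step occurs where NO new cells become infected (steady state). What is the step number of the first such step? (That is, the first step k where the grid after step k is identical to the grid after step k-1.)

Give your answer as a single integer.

Answer: 7

Derivation:
Step 0 (initial): 3 infected
Step 1: +6 new -> 9 infected
Step 2: +6 new -> 15 infected
Step 3: +5 new -> 20 infected
Step 4: +3 new -> 23 infected
Step 5: +2 new -> 25 infected
Step 6: +2 new -> 27 infected
Step 7: +0 new -> 27 infected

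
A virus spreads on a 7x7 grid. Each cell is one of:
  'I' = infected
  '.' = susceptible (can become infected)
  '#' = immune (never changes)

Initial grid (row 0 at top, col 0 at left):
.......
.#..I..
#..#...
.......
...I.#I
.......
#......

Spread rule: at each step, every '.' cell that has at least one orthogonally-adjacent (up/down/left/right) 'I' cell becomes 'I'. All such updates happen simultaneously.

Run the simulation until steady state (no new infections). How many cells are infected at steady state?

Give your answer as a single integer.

Step 0 (initial): 3 infected
Step 1: +10 new -> 13 infected
Step 2: +15 new -> 28 infected
Step 3: +9 new -> 37 infected
Step 4: +5 new -> 42 infected
Step 5: +1 new -> 43 infected
Step 6: +1 new -> 44 infected
Step 7: +0 new -> 44 infected

Answer: 44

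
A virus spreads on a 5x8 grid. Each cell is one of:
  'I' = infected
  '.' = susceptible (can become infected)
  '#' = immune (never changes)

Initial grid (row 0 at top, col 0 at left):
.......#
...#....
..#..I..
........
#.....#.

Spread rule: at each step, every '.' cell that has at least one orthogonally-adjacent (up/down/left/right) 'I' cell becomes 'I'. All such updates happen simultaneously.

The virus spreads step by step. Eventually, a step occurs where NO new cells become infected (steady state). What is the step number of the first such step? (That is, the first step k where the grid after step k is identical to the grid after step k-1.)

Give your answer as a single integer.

Step 0 (initial): 1 infected
Step 1: +4 new -> 5 infected
Step 2: +8 new -> 13 infected
Step 3: +6 new -> 19 infected
Step 4: +4 new -> 23 infected
Step 5: +3 new -> 26 infected
Step 6: +5 new -> 31 infected
Step 7: +3 new -> 34 infected
Step 8: +1 new -> 35 infected
Step 9: +0 new -> 35 infected

Answer: 9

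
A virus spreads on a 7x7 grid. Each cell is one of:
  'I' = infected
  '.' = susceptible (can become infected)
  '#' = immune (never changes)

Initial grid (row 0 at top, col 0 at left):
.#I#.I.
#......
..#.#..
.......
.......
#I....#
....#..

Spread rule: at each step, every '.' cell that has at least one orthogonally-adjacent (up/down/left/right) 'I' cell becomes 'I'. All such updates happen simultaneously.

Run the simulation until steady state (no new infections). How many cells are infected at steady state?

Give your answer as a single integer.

Answer: 40

Derivation:
Step 0 (initial): 3 infected
Step 1: +7 new -> 10 infected
Step 2: +11 new -> 21 infected
Step 3: +9 new -> 30 infected
Step 4: +7 new -> 37 infected
Step 5: +2 new -> 39 infected
Step 6: +1 new -> 40 infected
Step 7: +0 new -> 40 infected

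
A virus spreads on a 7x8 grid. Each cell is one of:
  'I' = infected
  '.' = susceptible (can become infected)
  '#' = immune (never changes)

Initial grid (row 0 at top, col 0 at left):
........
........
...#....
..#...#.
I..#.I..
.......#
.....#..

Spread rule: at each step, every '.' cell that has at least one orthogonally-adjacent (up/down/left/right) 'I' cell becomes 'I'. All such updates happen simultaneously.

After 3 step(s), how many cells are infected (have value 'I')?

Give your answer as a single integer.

Step 0 (initial): 2 infected
Step 1: +7 new -> 9 infected
Step 2: +10 new -> 19 infected
Step 3: +12 new -> 31 infected

Answer: 31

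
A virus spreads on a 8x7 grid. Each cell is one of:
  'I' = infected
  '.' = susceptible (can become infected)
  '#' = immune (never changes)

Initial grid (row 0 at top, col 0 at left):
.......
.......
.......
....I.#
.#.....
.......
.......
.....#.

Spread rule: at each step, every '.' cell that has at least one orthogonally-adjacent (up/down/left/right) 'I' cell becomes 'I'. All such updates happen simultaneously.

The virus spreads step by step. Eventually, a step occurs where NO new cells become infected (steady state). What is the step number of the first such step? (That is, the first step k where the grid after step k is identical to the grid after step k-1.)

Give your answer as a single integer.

Step 0 (initial): 1 infected
Step 1: +4 new -> 5 infected
Step 2: +7 new -> 12 infected
Step 3: +11 new -> 23 infected
Step 4: +11 new -> 34 infected
Step 5: +9 new -> 43 infected
Step 6: +6 new -> 49 infected
Step 7: +3 new -> 52 infected
Step 8: +1 new -> 53 infected
Step 9: +0 new -> 53 infected

Answer: 9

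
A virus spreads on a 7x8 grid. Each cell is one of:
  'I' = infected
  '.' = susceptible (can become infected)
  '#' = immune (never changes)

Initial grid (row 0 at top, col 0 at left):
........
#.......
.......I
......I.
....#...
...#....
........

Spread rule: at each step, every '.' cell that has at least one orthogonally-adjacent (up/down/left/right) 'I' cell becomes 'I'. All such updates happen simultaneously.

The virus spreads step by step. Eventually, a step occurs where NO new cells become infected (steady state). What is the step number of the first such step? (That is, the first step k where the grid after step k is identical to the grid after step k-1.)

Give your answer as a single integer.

Step 0 (initial): 2 infected
Step 1: +5 new -> 7 infected
Step 2: +7 new -> 14 infected
Step 3: +7 new -> 21 infected
Step 4: +8 new -> 29 infected
Step 5: +6 new -> 35 infected
Step 6: +7 new -> 42 infected
Step 7: +6 new -> 48 infected
Step 8: +3 new -> 51 infected
Step 9: +2 new -> 53 infected
Step 10: +0 new -> 53 infected

Answer: 10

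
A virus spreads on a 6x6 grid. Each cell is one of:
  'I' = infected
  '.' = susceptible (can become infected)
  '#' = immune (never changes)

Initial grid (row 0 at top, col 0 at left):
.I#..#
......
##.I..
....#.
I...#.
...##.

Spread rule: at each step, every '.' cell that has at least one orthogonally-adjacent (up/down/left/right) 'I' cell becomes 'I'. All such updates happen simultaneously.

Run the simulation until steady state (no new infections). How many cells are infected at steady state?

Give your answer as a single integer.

Answer: 28

Derivation:
Step 0 (initial): 3 infected
Step 1: +9 new -> 12 infected
Step 2: +10 new -> 22 infected
Step 3: +4 new -> 26 infected
Step 4: +1 new -> 27 infected
Step 5: +1 new -> 28 infected
Step 6: +0 new -> 28 infected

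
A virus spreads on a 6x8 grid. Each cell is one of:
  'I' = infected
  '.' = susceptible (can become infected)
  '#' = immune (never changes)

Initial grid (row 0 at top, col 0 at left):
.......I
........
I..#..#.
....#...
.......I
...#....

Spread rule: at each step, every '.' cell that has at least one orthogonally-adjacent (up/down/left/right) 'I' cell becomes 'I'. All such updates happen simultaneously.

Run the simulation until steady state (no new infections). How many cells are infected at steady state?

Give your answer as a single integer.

Step 0 (initial): 3 infected
Step 1: +8 new -> 11 infected
Step 2: +11 new -> 22 infected
Step 3: +10 new -> 32 infected
Step 4: +10 new -> 42 infected
Step 5: +2 new -> 44 infected
Step 6: +0 new -> 44 infected

Answer: 44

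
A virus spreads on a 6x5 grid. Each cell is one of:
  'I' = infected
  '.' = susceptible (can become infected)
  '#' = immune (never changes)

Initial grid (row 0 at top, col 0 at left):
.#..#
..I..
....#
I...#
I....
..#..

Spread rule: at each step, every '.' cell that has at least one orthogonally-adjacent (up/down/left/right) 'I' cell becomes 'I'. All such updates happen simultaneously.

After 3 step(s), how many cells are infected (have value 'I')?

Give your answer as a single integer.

Answer: 22

Derivation:
Step 0 (initial): 3 infected
Step 1: +8 new -> 11 infected
Step 2: +8 new -> 19 infected
Step 3: +3 new -> 22 infected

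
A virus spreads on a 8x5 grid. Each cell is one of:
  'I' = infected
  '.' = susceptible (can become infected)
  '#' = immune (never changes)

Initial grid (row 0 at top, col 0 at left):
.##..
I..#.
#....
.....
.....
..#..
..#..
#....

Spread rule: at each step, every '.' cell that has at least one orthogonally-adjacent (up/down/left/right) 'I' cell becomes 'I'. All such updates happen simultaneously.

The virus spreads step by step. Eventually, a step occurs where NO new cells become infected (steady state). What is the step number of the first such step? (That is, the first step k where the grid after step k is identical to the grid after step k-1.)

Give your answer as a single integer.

Answer: 11

Derivation:
Step 0 (initial): 1 infected
Step 1: +2 new -> 3 infected
Step 2: +2 new -> 5 infected
Step 3: +2 new -> 7 infected
Step 4: +4 new -> 11 infected
Step 5: +5 new -> 16 infected
Step 6: +5 new -> 21 infected
Step 7: +5 new -> 26 infected
Step 8: +4 new -> 30 infected
Step 9: +2 new -> 32 infected
Step 10: +1 new -> 33 infected
Step 11: +0 new -> 33 infected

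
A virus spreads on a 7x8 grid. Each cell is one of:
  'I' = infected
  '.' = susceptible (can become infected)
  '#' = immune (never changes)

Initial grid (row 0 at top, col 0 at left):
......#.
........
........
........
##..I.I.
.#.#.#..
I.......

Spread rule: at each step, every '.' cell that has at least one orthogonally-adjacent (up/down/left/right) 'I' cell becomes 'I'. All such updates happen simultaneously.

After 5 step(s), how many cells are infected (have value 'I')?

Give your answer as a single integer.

Answer: 44

Derivation:
Step 0 (initial): 3 infected
Step 1: +9 new -> 12 infected
Step 2: +10 new -> 22 infected
Step 3: +10 new -> 32 infected
Step 4: +6 new -> 38 infected
Step 5: +6 new -> 44 infected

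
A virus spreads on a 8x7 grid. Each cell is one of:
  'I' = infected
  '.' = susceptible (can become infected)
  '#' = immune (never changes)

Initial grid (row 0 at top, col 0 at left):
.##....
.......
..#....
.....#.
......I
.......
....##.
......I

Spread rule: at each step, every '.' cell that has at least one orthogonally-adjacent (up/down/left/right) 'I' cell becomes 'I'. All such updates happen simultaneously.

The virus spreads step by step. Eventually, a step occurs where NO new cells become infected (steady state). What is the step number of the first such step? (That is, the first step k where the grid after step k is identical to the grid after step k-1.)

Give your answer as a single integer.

Step 0 (initial): 2 infected
Step 1: +5 new -> 7 infected
Step 2: +4 new -> 11 infected
Step 3: +6 new -> 17 infected
Step 4: +8 new -> 25 infected
Step 5: +8 new -> 33 infected
Step 6: +7 new -> 40 infected
Step 7: +6 new -> 46 infected
Step 8: +2 new -> 48 infected
Step 9: +1 new -> 49 infected
Step 10: +1 new -> 50 infected
Step 11: +0 new -> 50 infected

Answer: 11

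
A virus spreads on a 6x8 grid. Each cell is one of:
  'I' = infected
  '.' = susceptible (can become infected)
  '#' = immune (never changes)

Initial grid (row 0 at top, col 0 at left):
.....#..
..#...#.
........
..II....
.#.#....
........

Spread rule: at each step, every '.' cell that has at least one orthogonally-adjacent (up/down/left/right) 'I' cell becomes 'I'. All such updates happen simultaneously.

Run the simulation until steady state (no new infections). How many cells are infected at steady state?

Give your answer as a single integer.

Step 0 (initial): 2 infected
Step 1: +5 new -> 7 infected
Step 2: +7 new -> 14 infected
Step 3: +11 new -> 25 infected
Step 4: +10 new -> 35 infected
Step 5: +4 new -> 39 infected
Step 6: +2 new -> 41 infected
Step 7: +1 new -> 42 infected
Step 8: +1 new -> 43 infected
Step 9: +0 new -> 43 infected

Answer: 43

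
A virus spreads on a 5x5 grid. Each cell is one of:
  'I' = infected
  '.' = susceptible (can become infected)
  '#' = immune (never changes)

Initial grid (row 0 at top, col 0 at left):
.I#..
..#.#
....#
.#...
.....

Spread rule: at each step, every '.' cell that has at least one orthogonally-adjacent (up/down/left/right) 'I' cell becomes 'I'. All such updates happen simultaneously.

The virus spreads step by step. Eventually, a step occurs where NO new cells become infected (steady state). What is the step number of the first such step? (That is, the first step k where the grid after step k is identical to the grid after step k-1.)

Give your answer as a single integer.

Answer: 8

Derivation:
Step 0 (initial): 1 infected
Step 1: +2 new -> 3 infected
Step 2: +2 new -> 5 infected
Step 3: +2 new -> 7 infected
Step 4: +3 new -> 10 infected
Step 5: +4 new -> 14 infected
Step 6: +4 new -> 18 infected
Step 7: +2 new -> 20 infected
Step 8: +0 new -> 20 infected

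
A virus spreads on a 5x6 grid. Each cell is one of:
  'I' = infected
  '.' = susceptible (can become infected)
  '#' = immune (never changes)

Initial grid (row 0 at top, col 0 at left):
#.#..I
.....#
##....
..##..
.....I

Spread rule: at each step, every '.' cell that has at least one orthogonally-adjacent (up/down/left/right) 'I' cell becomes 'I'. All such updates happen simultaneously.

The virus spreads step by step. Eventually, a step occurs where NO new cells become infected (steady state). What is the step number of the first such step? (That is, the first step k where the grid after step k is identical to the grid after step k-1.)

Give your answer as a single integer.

Step 0 (initial): 2 infected
Step 1: +3 new -> 5 infected
Step 2: +5 new -> 10 infected
Step 3: +3 new -> 13 infected
Step 4: +3 new -> 16 infected
Step 5: +4 new -> 20 infected
Step 6: +3 new -> 23 infected
Step 7: +0 new -> 23 infected

Answer: 7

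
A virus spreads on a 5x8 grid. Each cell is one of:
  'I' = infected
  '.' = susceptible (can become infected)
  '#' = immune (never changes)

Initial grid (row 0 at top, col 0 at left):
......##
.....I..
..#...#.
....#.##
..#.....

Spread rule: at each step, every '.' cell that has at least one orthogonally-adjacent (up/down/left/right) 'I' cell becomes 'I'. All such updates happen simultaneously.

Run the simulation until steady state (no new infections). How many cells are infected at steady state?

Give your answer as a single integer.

Answer: 32

Derivation:
Step 0 (initial): 1 infected
Step 1: +4 new -> 5 infected
Step 2: +5 new -> 10 infected
Step 3: +5 new -> 15 infected
Step 4: +5 new -> 20 infected
Step 5: +6 new -> 26 infected
Step 6: +3 new -> 29 infected
Step 7: +2 new -> 31 infected
Step 8: +1 new -> 32 infected
Step 9: +0 new -> 32 infected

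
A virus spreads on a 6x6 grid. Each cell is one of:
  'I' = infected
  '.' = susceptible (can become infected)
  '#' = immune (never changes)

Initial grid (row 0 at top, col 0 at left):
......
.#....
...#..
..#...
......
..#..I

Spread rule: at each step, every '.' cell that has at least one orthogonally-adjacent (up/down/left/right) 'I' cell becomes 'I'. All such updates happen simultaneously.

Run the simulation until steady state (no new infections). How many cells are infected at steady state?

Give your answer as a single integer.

Step 0 (initial): 1 infected
Step 1: +2 new -> 3 infected
Step 2: +3 new -> 6 infected
Step 3: +3 new -> 9 infected
Step 4: +4 new -> 13 infected
Step 5: +3 new -> 16 infected
Step 6: +5 new -> 21 infected
Step 7: +5 new -> 26 infected
Step 8: +3 new -> 29 infected
Step 9: +2 new -> 31 infected
Step 10: +1 new -> 32 infected
Step 11: +0 new -> 32 infected

Answer: 32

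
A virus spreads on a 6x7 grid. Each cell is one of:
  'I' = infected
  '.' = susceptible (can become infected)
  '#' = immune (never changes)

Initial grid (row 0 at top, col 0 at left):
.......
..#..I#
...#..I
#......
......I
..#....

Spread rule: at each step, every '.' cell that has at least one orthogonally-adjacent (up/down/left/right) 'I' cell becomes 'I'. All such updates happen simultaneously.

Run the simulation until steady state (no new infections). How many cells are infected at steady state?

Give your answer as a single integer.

Step 0 (initial): 3 infected
Step 1: +6 new -> 9 infected
Step 2: +7 new -> 16 infected
Step 3: +4 new -> 20 infected
Step 4: +4 new -> 24 infected
Step 5: +3 new -> 27 infected
Step 6: +6 new -> 33 infected
Step 7: +3 new -> 36 infected
Step 8: +1 new -> 37 infected
Step 9: +0 new -> 37 infected

Answer: 37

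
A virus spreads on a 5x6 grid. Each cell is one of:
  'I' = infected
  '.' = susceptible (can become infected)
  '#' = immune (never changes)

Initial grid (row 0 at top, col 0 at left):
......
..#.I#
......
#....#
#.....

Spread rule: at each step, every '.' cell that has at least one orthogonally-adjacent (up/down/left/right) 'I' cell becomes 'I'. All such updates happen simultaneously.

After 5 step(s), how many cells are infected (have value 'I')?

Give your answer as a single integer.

Step 0 (initial): 1 infected
Step 1: +3 new -> 4 infected
Step 2: +5 new -> 9 infected
Step 3: +4 new -> 13 infected
Step 4: +5 new -> 18 infected
Step 5: +5 new -> 23 infected

Answer: 23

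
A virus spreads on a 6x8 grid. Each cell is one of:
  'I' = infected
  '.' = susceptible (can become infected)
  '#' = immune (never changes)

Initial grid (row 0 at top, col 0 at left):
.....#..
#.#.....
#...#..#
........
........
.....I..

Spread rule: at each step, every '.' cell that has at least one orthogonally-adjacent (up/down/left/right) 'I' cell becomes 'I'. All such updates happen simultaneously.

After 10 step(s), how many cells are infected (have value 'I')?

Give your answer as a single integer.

Step 0 (initial): 1 infected
Step 1: +3 new -> 4 infected
Step 2: +5 new -> 9 infected
Step 3: +6 new -> 15 infected
Step 4: +6 new -> 21 infected
Step 5: +6 new -> 27 infected
Step 6: +7 new -> 34 infected
Step 7: +4 new -> 38 infected
Step 8: +2 new -> 40 infected
Step 9: +1 new -> 41 infected
Step 10: +1 new -> 42 infected

Answer: 42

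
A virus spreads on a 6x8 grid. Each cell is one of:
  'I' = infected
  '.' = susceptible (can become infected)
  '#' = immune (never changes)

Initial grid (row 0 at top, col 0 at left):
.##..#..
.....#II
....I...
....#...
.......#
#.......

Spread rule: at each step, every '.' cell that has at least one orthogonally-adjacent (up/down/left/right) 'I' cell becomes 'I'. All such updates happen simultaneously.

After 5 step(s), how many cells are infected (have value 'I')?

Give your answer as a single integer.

Answer: 38

Derivation:
Step 0 (initial): 3 infected
Step 1: +7 new -> 10 infected
Step 2: +7 new -> 17 infected
Step 3: +7 new -> 24 infected
Step 4: +8 new -> 32 infected
Step 5: +6 new -> 38 infected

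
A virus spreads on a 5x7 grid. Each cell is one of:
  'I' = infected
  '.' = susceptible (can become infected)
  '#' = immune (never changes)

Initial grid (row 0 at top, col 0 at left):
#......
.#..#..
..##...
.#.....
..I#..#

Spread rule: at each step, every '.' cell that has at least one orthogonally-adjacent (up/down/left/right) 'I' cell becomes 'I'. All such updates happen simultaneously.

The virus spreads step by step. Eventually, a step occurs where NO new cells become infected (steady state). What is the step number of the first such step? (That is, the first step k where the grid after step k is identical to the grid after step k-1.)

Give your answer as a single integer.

Step 0 (initial): 1 infected
Step 1: +2 new -> 3 infected
Step 2: +2 new -> 5 infected
Step 3: +2 new -> 7 infected
Step 4: +4 new -> 11 infected
Step 5: +5 new -> 16 infected
Step 6: +2 new -> 18 infected
Step 7: +2 new -> 20 infected
Step 8: +2 new -> 22 infected
Step 9: +1 new -> 23 infected
Step 10: +2 new -> 25 infected
Step 11: +2 new -> 27 infected
Step 12: +0 new -> 27 infected

Answer: 12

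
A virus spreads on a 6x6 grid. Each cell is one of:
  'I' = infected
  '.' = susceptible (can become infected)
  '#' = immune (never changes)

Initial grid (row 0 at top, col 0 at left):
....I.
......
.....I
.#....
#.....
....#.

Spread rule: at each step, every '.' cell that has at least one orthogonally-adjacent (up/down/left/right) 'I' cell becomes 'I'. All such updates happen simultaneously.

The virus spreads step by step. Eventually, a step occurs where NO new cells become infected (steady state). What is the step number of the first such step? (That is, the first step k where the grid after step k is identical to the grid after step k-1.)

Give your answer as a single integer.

Answer: 9

Derivation:
Step 0 (initial): 2 infected
Step 1: +6 new -> 8 infected
Step 2: +5 new -> 13 infected
Step 3: +6 new -> 19 infected
Step 4: +5 new -> 24 infected
Step 5: +4 new -> 28 infected
Step 6: +3 new -> 31 infected
Step 7: +1 new -> 32 infected
Step 8: +1 new -> 33 infected
Step 9: +0 new -> 33 infected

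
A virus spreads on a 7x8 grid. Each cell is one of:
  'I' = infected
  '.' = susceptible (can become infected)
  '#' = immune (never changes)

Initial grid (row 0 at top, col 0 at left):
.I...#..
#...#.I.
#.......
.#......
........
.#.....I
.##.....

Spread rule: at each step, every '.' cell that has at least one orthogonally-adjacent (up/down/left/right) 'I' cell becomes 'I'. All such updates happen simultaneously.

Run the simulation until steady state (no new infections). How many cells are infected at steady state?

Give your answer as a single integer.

Answer: 48

Derivation:
Step 0 (initial): 3 infected
Step 1: +10 new -> 13 infected
Step 2: +11 new -> 24 infected
Step 3: +8 new -> 32 infected
Step 4: +6 new -> 38 infected
Step 5: +5 new -> 43 infected
Step 6: +1 new -> 44 infected
Step 7: +1 new -> 45 infected
Step 8: +2 new -> 47 infected
Step 9: +1 new -> 48 infected
Step 10: +0 new -> 48 infected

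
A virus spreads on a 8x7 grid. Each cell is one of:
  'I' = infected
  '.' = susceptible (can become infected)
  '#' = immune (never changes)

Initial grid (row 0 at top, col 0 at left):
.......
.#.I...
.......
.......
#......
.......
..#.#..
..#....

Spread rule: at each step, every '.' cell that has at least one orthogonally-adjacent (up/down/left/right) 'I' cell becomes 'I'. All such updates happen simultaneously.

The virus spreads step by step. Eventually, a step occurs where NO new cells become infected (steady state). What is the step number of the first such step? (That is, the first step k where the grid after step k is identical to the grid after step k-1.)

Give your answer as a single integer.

Answer: 10

Derivation:
Step 0 (initial): 1 infected
Step 1: +4 new -> 5 infected
Step 2: +6 new -> 11 infected
Step 3: +8 new -> 19 infected
Step 4: +9 new -> 28 infected
Step 5: +8 new -> 36 infected
Step 6: +4 new -> 40 infected
Step 7: +5 new -> 45 infected
Step 8: +4 new -> 49 infected
Step 9: +2 new -> 51 infected
Step 10: +0 new -> 51 infected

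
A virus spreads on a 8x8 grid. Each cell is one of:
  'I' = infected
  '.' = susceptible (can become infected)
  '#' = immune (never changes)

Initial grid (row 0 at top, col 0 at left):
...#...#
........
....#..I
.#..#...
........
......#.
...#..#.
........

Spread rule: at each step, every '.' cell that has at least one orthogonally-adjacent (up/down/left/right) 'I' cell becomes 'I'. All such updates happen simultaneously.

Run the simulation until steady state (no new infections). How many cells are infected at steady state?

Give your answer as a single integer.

Step 0 (initial): 1 infected
Step 1: +3 new -> 4 infected
Step 2: +4 new -> 8 infected
Step 3: +5 new -> 13 infected
Step 4: +4 new -> 17 infected
Step 5: +5 new -> 22 infected
Step 6: +6 new -> 28 infected
Step 7: +8 new -> 36 infected
Step 8: +7 new -> 43 infected
Step 9: +6 new -> 49 infected
Step 10: +4 new -> 53 infected
Step 11: +2 new -> 55 infected
Step 12: +1 new -> 56 infected
Step 13: +0 new -> 56 infected

Answer: 56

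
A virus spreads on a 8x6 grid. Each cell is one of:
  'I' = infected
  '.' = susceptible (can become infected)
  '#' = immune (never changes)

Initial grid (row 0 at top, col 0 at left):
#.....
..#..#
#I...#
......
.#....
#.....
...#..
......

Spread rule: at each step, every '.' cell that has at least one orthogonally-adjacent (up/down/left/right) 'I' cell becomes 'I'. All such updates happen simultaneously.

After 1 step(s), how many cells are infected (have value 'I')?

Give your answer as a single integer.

Step 0 (initial): 1 infected
Step 1: +3 new -> 4 infected

Answer: 4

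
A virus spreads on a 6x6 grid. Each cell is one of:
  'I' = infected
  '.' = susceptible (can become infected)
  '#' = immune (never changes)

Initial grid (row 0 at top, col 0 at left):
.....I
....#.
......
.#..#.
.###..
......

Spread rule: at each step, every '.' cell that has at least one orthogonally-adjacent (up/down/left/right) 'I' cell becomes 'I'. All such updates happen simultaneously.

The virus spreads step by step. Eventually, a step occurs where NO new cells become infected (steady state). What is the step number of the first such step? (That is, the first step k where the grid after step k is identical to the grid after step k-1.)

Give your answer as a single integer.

Step 0 (initial): 1 infected
Step 1: +2 new -> 3 infected
Step 2: +2 new -> 5 infected
Step 3: +4 new -> 9 infected
Step 4: +4 new -> 13 infected
Step 5: +6 new -> 19 infected
Step 6: +4 new -> 23 infected
Step 7: +2 new -> 25 infected
Step 8: +2 new -> 27 infected
Step 9: +2 new -> 29 infected
Step 10: +1 new -> 30 infected
Step 11: +0 new -> 30 infected

Answer: 11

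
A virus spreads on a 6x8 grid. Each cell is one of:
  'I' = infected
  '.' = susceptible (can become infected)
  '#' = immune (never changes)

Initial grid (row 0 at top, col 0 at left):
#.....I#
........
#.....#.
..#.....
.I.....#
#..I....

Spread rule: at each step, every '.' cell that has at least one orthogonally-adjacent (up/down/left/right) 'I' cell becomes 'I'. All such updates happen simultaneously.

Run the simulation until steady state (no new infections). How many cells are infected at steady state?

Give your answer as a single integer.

Step 0 (initial): 3 infected
Step 1: +9 new -> 12 infected
Step 2: +8 new -> 20 infected
Step 3: +10 new -> 30 infected
Step 4: +10 new -> 40 infected
Step 5: +1 new -> 41 infected
Step 6: +0 new -> 41 infected

Answer: 41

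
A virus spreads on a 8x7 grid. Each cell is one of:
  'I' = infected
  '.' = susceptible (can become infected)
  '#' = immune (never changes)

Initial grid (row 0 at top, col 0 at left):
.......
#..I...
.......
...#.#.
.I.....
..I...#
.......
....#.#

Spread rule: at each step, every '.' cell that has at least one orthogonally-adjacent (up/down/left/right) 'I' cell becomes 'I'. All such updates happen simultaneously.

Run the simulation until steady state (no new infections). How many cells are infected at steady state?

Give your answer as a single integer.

Step 0 (initial): 3 infected
Step 1: +10 new -> 13 infected
Step 2: +15 new -> 28 infected
Step 3: +12 new -> 40 infected
Step 4: +6 new -> 46 infected
Step 5: +4 new -> 50 infected
Step 6: +0 new -> 50 infected

Answer: 50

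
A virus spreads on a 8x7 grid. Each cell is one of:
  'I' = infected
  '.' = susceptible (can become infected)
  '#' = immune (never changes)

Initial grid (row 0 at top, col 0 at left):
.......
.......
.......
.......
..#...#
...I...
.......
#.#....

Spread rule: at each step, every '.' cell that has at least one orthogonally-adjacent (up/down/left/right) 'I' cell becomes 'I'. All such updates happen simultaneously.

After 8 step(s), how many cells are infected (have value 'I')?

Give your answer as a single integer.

Step 0 (initial): 1 infected
Step 1: +4 new -> 5 infected
Step 2: +7 new -> 12 infected
Step 3: +10 new -> 22 infected
Step 4: +10 new -> 32 infected
Step 5: +8 new -> 40 infected
Step 6: +6 new -> 46 infected
Step 7: +4 new -> 50 infected
Step 8: +2 new -> 52 infected

Answer: 52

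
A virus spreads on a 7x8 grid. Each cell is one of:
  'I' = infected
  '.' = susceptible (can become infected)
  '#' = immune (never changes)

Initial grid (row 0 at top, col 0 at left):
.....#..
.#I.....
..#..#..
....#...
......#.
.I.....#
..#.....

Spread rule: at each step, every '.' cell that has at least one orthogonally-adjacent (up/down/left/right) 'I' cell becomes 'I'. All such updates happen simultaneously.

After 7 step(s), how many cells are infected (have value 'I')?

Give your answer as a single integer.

Step 0 (initial): 2 infected
Step 1: +6 new -> 8 infected
Step 2: +9 new -> 17 infected
Step 3: +11 new -> 28 infected
Step 4: +6 new -> 34 infected
Step 5: +6 new -> 40 infected
Step 6: +5 new -> 45 infected
Step 7: +2 new -> 47 infected

Answer: 47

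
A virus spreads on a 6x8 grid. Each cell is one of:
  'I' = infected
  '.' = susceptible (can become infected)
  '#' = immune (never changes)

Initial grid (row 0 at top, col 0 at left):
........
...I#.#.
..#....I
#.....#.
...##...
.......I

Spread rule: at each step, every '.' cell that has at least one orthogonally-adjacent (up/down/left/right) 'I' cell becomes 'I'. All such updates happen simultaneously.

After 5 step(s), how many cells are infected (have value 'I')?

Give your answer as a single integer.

Answer: 38

Derivation:
Step 0 (initial): 3 infected
Step 1: +8 new -> 11 infected
Step 2: +9 new -> 20 infected
Step 3: +11 new -> 31 infected
Step 4: +5 new -> 36 infected
Step 5: +2 new -> 38 infected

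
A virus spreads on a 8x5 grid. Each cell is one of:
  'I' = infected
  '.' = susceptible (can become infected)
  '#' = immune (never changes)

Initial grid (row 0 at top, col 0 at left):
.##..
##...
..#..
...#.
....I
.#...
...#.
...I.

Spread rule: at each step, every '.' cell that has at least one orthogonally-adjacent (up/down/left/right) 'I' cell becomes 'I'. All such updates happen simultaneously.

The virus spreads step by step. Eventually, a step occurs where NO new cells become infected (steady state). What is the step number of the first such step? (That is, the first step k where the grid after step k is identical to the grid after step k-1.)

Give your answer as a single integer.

Step 0 (initial): 2 infected
Step 1: +5 new -> 7 infected
Step 2: +6 new -> 13 infected
Step 3: +7 new -> 20 infected
Step 4: +5 new -> 25 infected
Step 5: +5 new -> 30 infected
Step 6: +1 new -> 31 infected
Step 7: +0 new -> 31 infected

Answer: 7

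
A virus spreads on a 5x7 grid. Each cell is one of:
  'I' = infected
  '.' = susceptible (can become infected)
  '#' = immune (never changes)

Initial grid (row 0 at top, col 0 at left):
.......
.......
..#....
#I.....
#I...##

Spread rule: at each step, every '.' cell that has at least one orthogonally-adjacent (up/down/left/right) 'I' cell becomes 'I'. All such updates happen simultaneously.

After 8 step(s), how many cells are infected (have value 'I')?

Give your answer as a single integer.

Answer: 30

Derivation:
Step 0 (initial): 2 infected
Step 1: +3 new -> 5 infected
Step 2: +4 new -> 9 infected
Step 3: +6 new -> 15 infected
Step 4: +5 new -> 20 infected
Step 5: +4 new -> 24 infected
Step 6: +3 new -> 27 infected
Step 7: +2 new -> 29 infected
Step 8: +1 new -> 30 infected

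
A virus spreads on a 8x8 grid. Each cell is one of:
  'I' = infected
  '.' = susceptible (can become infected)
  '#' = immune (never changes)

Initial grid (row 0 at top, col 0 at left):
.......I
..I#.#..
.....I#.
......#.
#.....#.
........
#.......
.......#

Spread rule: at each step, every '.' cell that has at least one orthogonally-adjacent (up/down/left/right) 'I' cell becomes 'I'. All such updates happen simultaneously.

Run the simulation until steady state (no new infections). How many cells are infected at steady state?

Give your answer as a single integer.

Answer: 56

Derivation:
Step 0 (initial): 3 infected
Step 1: +7 new -> 10 infected
Step 2: +12 new -> 22 infected
Step 3: +9 new -> 31 infected
Step 4: +8 new -> 39 infected
Step 5: +7 new -> 46 infected
Step 6: +7 new -> 53 infected
Step 7: +2 new -> 55 infected
Step 8: +1 new -> 56 infected
Step 9: +0 new -> 56 infected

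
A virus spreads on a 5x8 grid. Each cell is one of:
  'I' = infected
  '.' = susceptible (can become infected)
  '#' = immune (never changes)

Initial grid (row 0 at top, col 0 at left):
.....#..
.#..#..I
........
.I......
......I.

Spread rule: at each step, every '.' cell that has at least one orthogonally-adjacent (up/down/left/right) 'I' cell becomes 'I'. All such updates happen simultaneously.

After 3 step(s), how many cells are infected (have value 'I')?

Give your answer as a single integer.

Step 0 (initial): 3 infected
Step 1: +10 new -> 13 infected
Step 2: +11 new -> 24 infected
Step 3: +6 new -> 30 infected

Answer: 30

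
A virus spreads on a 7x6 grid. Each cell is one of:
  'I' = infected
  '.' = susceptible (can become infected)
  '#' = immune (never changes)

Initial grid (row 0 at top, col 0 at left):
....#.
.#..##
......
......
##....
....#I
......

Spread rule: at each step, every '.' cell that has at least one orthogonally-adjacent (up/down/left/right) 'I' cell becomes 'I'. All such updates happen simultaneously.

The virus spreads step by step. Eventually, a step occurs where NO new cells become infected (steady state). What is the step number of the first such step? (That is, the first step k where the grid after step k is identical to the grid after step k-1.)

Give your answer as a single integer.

Answer: 11

Derivation:
Step 0 (initial): 1 infected
Step 1: +2 new -> 3 infected
Step 2: +3 new -> 6 infected
Step 3: +4 new -> 10 infected
Step 4: +5 new -> 15 infected
Step 5: +4 new -> 19 infected
Step 6: +5 new -> 24 infected
Step 7: +5 new -> 29 infected
Step 8: +2 new -> 31 infected
Step 9: +2 new -> 33 infected
Step 10: +1 new -> 34 infected
Step 11: +0 new -> 34 infected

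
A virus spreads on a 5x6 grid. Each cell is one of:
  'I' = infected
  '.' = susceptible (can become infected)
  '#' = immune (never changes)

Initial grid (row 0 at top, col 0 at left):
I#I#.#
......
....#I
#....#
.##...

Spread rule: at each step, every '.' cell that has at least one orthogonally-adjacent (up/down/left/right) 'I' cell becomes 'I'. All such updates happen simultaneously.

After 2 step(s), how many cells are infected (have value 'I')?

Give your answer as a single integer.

Step 0 (initial): 3 infected
Step 1: +3 new -> 6 infected
Step 2: +5 new -> 11 infected

Answer: 11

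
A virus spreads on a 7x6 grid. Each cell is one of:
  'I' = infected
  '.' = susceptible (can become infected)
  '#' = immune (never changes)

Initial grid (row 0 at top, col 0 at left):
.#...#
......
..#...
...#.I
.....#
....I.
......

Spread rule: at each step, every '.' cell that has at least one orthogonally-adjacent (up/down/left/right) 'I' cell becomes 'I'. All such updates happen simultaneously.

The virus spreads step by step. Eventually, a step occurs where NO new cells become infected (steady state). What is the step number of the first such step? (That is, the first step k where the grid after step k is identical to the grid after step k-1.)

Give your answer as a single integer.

Step 0 (initial): 2 infected
Step 1: +6 new -> 8 infected
Step 2: +6 new -> 14 infected
Step 3: +5 new -> 19 infected
Step 4: +6 new -> 25 infected
Step 5: +5 new -> 30 infected
Step 6: +4 new -> 34 infected
Step 7: +2 new -> 36 infected
Step 8: +1 new -> 37 infected
Step 9: +0 new -> 37 infected

Answer: 9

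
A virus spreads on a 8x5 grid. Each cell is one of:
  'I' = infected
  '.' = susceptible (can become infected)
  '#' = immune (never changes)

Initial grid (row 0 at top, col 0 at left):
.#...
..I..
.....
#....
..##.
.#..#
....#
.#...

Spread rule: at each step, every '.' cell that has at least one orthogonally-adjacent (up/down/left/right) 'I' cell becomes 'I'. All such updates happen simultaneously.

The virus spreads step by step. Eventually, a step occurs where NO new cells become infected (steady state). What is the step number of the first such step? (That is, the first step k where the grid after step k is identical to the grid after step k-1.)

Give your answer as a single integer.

Step 0 (initial): 1 infected
Step 1: +4 new -> 5 infected
Step 2: +6 new -> 11 infected
Step 3: +6 new -> 17 infected
Step 4: +2 new -> 19 infected
Step 5: +2 new -> 21 infected
Step 6: +1 new -> 22 infected
Step 7: +1 new -> 23 infected
Step 8: +2 new -> 25 infected
Step 9: +1 new -> 26 infected
Step 10: +3 new -> 29 infected
Step 11: +2 new -> 31 infected
Step 12: +1 new -> 32 infected
Step 13: +0 new -> 32 infected

Answer: 13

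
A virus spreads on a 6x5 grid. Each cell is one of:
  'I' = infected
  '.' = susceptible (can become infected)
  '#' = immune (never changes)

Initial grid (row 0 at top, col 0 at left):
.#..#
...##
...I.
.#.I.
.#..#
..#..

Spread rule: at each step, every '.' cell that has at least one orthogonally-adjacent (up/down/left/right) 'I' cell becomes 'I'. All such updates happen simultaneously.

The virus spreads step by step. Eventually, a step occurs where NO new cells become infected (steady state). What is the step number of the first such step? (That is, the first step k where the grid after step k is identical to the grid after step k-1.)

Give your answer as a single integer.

Step 0 (initial): 2 infected
Step 1: +5 new -> 7 infected
Step 2: +4 new -> 11 infected
Step 3: +4 new -> 15 infected
Step 4: +3 new -> 18 infected
Step 5: +2 new -> 20 infected
Step 6: +1 new -> 21 infected
Step 7: +1 new -> 22 infected
Step 8: +0 new -> 22 infected

Answer: 8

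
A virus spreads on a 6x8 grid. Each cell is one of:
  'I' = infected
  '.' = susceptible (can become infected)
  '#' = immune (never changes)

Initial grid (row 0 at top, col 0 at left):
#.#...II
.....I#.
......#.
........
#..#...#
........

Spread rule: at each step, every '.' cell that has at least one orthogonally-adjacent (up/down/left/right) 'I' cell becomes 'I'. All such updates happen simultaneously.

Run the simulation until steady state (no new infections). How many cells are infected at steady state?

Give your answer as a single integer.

Step 0 (initial): 3 infected
Step 1: +4 new -> 7 infected
Step 2: +5 new -> 12 infected
Step 3: +7 new -> 19 infected
Step 4: +6 new -> 25 infected
Step 5: +6 new -> 31 infected
Step 6: +5 new -> 36 infected
Step 7: +3 new -> 39 infected
Step 8: +1 new -> 40 infected
Step 9: +1 new -> 41 infected
Step 10: +0 new -> 41 infected

Answer: 41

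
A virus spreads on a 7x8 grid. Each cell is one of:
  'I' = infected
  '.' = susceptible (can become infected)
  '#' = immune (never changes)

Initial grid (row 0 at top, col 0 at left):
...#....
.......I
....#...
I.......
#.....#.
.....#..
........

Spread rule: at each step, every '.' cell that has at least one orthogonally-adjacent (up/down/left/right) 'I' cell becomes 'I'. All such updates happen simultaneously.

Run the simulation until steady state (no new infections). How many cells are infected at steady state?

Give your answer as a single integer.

Answer: 51

Derivation:
Step 0 (initial): 2 infected
Step 1: +5 new -> 7 infected
Step 2: +8 new -> 15 infected
Step 3: +11 new -> 26 infected
Step 4: +12 new -> 38 infected
Step 5: +8 new -> 46 infected
Step 6: +3 new -> 49 infected
Step 7: +2 new -> 51 infected
Step 8: +0 new -> 51 infected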